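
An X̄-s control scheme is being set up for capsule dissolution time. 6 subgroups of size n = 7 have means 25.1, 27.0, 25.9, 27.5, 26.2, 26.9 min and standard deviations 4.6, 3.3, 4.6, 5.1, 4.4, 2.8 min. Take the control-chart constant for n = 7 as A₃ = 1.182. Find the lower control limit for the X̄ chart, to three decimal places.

X̄̄ = (25.1 + 27.0 + 25.9 + 27.5 + 26.2 + 26.9) / 6 = 26.4333
s̄ = (4.6 + 3.3 + 4.6 + 5.1 + 4.4 + 2.8) / 6 = 4.1333
LCL = X̄̄ − A₃·s̄ = 26.4333 − 1.182 × 4.1333 = 21.5477

21.548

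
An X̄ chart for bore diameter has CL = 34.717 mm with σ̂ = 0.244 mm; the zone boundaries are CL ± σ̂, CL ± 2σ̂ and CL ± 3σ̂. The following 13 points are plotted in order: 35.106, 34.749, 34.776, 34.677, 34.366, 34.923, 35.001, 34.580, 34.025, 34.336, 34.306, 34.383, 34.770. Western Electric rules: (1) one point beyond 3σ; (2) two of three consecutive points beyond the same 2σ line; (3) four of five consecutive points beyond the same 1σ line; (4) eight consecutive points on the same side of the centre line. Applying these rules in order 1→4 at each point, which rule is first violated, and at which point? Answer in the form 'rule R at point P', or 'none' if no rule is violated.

Zone of each point (C = within 1σ̂, B = 1σ̂–2σ̂, A = 2σ̂–3σ̂, * = beyond 3σ̂; sign = side of CL): 1:+B, 2:+C, 3:+C, 4:-C, 5:-B, 6:+C, 7:+B, 8:-C, 9:-A, 10:-B, 11:-B, 12:-B, 13:+C
Rule 3 (four of five consecutive points beyond the same 1σ limit) is satisfied at point 12.

rule 3 at point 12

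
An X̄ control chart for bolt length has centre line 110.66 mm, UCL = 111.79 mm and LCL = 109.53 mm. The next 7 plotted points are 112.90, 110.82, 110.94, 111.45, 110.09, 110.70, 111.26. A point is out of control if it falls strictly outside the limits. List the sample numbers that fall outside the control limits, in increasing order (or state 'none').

1

Compare each point to [109.53, 111.79]: sample 1 = 112.90 > UCL.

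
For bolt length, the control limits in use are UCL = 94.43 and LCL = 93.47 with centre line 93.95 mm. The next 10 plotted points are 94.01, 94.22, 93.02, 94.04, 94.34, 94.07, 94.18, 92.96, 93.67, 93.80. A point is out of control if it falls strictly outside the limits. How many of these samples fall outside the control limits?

Compare each point to [93.47, 94.43]: sample 3 = 93.02 < LCL; sample 8 = 92.96 < LCL.

2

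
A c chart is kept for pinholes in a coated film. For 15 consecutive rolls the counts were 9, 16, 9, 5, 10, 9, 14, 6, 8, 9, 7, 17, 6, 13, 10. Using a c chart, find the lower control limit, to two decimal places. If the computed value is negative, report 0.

c̄ = (9 + 16 + 9 + 5 + 10 + 9 + 14 + 6 + 8 + 9 + 7 + 17 + 6 + 13 + 10) / 15 = 148 / 15 = 9.8667
LCL = c̄ − 3√c̄ = 9.8667 − 3 × 3.1411 = 0.4433

0.44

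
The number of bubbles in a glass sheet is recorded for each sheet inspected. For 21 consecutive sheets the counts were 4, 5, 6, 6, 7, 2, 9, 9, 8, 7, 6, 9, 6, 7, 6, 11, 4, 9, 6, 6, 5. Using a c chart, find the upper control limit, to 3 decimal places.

c̄ = (4 + 5 + 6 + 6 + 7 + 2 + 9 + 9 + 8 + 7 + 6 + 9 + 6 + 7 + 6 + 11 + 4 + 9 + 6 + 6 + 5) / 21 = 138 / 21 = 6.5714
UCL = c̄ + 3√c̄ = 6.5714 + 3 × √6.5714 = 6.5714 + 3 × 2.5635 = 14.2619

14.262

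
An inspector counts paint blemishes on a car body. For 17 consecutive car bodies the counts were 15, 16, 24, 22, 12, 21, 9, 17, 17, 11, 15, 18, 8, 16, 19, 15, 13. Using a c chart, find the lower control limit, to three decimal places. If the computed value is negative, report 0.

3.853

c̄ = (15 + 16 + 24 + 22 + 12 + 21 + 9 + 17 + 17 + 11 + 15 + 18 + 8 + 16 + 19 + 15 + 13) / 17 = 268 / 17 = 15.7647
LCL = c̄ − 3√c̄ = 15.7647 − 3 × 3.9705 = 3.8533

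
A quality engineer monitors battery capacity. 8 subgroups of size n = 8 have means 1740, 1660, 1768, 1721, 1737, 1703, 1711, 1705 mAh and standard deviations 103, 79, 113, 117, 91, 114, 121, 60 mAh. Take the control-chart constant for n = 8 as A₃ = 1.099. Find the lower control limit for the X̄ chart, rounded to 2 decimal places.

1608.50

X̄̄ = (1740 + 1660 + 1768 + 1721 + 1737 + 1703 + 1711 + 1705) / 8 = 1718.1250
s̄ = (103 + 79 + 113 + 117 + 91 + 114 + 121 + 60) / 8 = 99.7500
LCL = X̄̄ − A₃·s̄ = 1718.1250 − 1.099 × 99.7500 = 1608.4997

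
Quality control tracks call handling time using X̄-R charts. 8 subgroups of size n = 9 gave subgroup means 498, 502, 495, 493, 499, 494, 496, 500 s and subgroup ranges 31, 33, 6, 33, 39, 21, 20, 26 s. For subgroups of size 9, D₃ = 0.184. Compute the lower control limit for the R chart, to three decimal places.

R̄ = (31 + 33 + 6 + 33 + 39 + 21 + 20 + 26) / 8 = 209.0000 / 8 = 26.1250
LCL_R = D₃·R̄ = 0.184 × 26.1250 = 4.8070

4.807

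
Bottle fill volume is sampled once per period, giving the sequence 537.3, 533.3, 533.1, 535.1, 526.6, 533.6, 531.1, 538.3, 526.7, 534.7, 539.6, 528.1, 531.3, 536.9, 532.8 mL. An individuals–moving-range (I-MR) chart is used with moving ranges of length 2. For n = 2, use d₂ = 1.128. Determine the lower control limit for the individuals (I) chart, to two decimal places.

X̄ = (537.3 + 533.3 + 533.1 + 535.1 + 526.6 + 533.6 + 531.1 + 538.3 + 526.7 + 534.7 + 539.6 + 528.1 + 531.3 + 536.9 + 532.8) / 15 = 533.2333
Moving ranges: 4.0, 0.2, 2.0, 8.5, 7.0, 2.5, 7.2, 11.6, 8.0, 4.9, 11.5, 3.2, 5.6, 4.1; M̄R̄ = 80.3000 / 14 = 5.7357
LCL = X̄ − 3·M̄R̄/d₂ = 533.2333 − 3 × 5.7357 / 1.128 = 517.9788

517.98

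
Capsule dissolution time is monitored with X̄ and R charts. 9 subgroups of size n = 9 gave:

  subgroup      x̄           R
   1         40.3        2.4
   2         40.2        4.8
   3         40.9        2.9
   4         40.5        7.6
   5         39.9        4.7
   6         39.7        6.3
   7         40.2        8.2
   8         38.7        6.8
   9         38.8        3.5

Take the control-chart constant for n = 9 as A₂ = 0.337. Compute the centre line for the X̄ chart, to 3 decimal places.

39.911

X̄̄ = (40.3 + 40.2 + 40.9 + 40.5 + 39.9 + 39.7 + 40.2 + 38.7 + 38.8) / 9 = 359.2000 / 9 = 39.9111
CL = X̄̄ = 39.9111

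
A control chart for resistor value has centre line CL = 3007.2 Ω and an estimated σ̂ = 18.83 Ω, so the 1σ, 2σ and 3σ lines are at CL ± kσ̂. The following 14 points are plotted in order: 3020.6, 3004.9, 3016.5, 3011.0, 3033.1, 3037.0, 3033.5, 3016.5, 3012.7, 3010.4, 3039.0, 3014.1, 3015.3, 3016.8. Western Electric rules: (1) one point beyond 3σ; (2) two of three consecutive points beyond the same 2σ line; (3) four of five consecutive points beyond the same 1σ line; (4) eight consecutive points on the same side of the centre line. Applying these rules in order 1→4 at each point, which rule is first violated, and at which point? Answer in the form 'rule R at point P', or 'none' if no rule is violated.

rule 4 at point 10

Zone of each point (C = within 1σ̂, B = 1σ̂–2σ̂, A = 2σ̂–3σ̂, * = beyond 3σ̂; sign = side of CL): 1:+C, 2:-C, 3:+C, 4:+C, 5:+B, 6:+B, 7:+B, 8:+C, 9:+C, 10:+C, 11:+B, 12:+C, 13:+C, 14:+C
Rule 4 (eight consecutive points on the same side of the centre line) is satisfied at point 10.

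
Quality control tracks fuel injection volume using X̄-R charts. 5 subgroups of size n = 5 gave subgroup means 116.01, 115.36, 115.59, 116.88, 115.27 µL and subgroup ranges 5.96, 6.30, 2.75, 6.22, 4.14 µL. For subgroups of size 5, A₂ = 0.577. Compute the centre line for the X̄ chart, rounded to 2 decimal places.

115.82

X̄̄ = (116.01 + 115.36 + 115.59 + 116.88 + 115.27) / 5 = 579.1100 / 5 = 115.8220
CL = X̄̄ = 115.8220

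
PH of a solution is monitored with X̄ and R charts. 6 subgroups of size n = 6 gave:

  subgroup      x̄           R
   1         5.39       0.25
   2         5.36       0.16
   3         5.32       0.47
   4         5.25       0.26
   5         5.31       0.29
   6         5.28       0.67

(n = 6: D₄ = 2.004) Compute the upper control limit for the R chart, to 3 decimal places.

R̄ = (0.25 + 0.16 + 0.47 + 0.26 + 0.29 + 0.67) / 6 = 2.1000 / 6 = 0.3500
UCL_R = D₄·R̄ = 2.004 × 0.3500 = 0.7014

0.701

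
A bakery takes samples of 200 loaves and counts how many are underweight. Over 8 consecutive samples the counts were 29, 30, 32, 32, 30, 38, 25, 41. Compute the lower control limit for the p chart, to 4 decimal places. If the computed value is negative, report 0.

p̄ = Σdᵢ / (k·n) = 257 / (8 × 200) = 0.16062
LCL = p̄ − 3·√(p̄(1−p̄)/n) = 0.16062 − 3 × 0.02596 = 0.08273

0.0827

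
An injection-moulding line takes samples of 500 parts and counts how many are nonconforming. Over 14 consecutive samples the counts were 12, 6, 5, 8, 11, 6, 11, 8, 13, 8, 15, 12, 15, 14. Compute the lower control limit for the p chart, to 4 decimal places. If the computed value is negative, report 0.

p̄ = Σdᵢ / (k·n) = 144 / (14 × 500) = 0.02057
LCL = p̄ − 3·√(p̄(1−p̄)/n) = 0.02057 − 3 × 0.00635 = 0.00153

0.0015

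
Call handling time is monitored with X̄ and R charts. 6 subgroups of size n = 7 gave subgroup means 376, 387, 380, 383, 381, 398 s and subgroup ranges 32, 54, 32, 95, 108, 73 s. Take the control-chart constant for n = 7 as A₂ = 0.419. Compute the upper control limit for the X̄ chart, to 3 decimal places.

411.681

X̄̄ = (376 + 387 + 380 + 383 + 381 + 398) / 6 = 2305.0000 / 6 = 384.1667
R̄ = (32 + 54 + 32 + 95 + 108 + 73) / 6 = 394.0000 / 6 = 65.6667
UCL = X̄̄ + A₂·R̄ = 384.1667 + 0.419 × 65.6667 = 411.6810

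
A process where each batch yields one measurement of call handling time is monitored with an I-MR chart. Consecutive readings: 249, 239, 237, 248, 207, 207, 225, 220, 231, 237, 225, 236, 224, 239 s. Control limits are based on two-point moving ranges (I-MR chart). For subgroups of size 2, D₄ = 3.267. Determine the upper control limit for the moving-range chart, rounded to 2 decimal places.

38.70

Moving ranges: 10, 2, 11, 41, 0, 18, 5, 11, 6, 12, 11, 12, 15; M̄R̄ = 154.0000 / 13 = 11.8462
UCL_MR = D₄·M̄R̄ = 3.267 × 11.8462 = 38.7014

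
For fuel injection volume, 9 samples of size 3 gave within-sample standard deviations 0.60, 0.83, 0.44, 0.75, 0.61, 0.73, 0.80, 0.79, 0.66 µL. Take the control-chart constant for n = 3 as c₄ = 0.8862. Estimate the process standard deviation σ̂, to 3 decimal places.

0.779

s̄ = (0.60 + 0.83 + 0.44 + 0.75 + 0.61 + 0.73 + 0.80 + 0.79 + 0.66) / 9 = 0.6900
σ̂ = s̄ / c₄ = 0.6900 / 0.8862 = 0.7786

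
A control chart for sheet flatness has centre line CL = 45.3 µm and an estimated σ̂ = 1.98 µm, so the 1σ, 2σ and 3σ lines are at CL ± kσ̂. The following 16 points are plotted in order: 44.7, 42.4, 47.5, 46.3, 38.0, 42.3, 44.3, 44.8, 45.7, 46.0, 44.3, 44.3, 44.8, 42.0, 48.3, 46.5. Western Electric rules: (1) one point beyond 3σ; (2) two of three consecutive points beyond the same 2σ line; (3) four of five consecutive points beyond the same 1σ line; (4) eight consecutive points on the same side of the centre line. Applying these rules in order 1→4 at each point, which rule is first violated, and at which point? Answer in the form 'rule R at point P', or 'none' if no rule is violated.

Zone of each point (C = within 1σ̂, B = 1σ̂–2σ̂, A = 2σ̂–3σ̂, * = beyond 3σ̂; sign = side of CL): 1:-C, 2:-B, 3:+B, 4:+C, 5:-*, 6:-B, 7:-C, 8:-C, 9:+C, 10:+C, 11:-C, 12:-C, 13:-C, 14:-B, 15:+B, 16:+C
Rule 1 (one point beyond the 3σ limits) is satisfied at point 5.

rule 1 at point 5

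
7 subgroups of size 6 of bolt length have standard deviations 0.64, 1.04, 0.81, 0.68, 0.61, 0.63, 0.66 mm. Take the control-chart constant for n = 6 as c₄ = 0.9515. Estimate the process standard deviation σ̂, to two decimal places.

0.76

s̄ = (0.64 + 1.04 + 0.81 + 0.68 + 0.61 + 0.63 + 0.66) / 7 = 0.7243
σ̂ = s̄ / c₄ = 0.7243 / 0.9515 = 0.7612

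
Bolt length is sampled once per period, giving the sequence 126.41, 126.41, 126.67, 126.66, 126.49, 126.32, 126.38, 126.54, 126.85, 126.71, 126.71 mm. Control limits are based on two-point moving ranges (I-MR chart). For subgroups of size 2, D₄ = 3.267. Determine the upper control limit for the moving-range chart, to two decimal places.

Moving ranges: 0.00, 0.26, 0.01, 0.17, 0.17, 0.06, 0.16, 0.31, 0.14, 0.00; M̄R̄ = 1.2800 / 10 = 0.1280
UCL_MR = D₄·M̄R̄ = 3.267 × 0.1280 = 0.4182

0.42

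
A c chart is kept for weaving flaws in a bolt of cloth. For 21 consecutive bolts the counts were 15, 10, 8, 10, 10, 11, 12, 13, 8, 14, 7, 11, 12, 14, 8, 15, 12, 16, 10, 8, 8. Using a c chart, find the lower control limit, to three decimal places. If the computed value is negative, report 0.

c̄ = (15 + 10 + 8 + 10 + 10 + 11 + 12 + 13 + 8 + 14 + 7 + 11 + 12 + 14 + 8 + 15 + 12 + 16 + 10 + 8 + 8) / 21 = 232 / 21 = 11.0476
LCL = c̄ − 3√c̄ = 11.0476 − 3 × 3.3238 = 1.0762

1.076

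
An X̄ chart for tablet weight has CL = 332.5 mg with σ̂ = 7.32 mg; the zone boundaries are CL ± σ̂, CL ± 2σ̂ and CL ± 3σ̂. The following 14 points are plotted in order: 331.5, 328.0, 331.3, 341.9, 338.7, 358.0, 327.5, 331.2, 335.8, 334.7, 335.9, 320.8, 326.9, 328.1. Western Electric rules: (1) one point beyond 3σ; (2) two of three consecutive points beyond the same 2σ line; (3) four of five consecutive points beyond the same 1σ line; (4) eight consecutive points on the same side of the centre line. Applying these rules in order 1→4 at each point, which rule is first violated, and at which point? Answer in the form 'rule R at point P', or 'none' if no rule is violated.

Zone of each point (C = within 1σ̂, B = 1σ̂–2σ̂, A = 2σ̂–3σ̂, * = beyond 3σ̂; sign = side of CL): 1:-C, 2:-C, 3:-C, 4:+B, 5:+C, 6:+*, 7:-C, 8:-C, 9:+C, 10:+C, 11:+C, 12:-B, 13:-C, 14:-C
Rule 1 (one point beyond the 3σ limits) is satisfied at point 6.

rule 1 at point 6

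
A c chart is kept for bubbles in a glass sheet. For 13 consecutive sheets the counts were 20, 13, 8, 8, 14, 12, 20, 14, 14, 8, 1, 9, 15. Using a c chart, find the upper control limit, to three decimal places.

22.392

c̄ = (20 + 13 + 8 + 8 + 14 + 12 + 20 + 14 + 14 + 8 + 1 + 9 + 15) / 13 = 156 / 13 = 12.0000
UCL = c̄ + 3√c̄ = 12.0000 + 3 × √12.0000 = 12.0000 + 3 × 3.4641 = 22.3923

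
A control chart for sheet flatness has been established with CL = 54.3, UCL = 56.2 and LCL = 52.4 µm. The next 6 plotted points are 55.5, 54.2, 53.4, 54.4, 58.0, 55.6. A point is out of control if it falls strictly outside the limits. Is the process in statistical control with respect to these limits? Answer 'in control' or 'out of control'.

Compare each point to [52.4, 56.2]: sample 5 = 58.0 > UCL.

out of control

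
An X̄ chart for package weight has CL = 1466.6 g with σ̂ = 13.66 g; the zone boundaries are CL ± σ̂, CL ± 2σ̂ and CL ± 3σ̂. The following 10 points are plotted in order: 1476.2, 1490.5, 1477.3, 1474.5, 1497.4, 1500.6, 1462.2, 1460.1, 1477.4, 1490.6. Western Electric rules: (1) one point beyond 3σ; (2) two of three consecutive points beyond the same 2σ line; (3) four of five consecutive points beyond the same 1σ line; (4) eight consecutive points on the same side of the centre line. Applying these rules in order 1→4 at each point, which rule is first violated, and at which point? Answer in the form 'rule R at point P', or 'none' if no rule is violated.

Zone of each point (C = within 1σ̂, B = 1σ̂–2σ̂, A = 2σ̂–3σ̂, * = beyond 3σ̂; sign = side of CL): 1:+C, 2:+B, 3:+C, 4:+C, 5:+A, 6:+A, 7:-C, 8:-C, 9:+C, 10:+B
Rule 2 (two of three consecutive points beyond the same 2σ limit) is satisfied at point 6.

rule 2 at point 6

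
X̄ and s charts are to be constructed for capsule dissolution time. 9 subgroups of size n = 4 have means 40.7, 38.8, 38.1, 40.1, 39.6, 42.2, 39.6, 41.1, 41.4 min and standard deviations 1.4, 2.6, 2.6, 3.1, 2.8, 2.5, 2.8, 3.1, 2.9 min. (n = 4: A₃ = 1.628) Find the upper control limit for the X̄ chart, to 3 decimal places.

X̄̄ = (40.7 + 38.8 + 38.1 + 40.1 + 39.6 + 42.2 + 39.6 + 41.1 + 41.4) / 9 = 40.1778
s̄ = (1.4 + 2.6 + 2.6 + 3.1 + 2.8 + 2.5 + 2.8 + 3.1 + 2.9) / 9 = 2.6444
UCL = X̄̄ + A₃·s̄ = 40.1778 + 1.628 × 2.6444 = 44.4829

44.483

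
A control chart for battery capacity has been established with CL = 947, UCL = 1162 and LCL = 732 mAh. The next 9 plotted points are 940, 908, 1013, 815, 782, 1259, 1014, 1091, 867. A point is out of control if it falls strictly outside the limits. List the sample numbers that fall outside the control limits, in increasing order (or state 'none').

6

Compare each point to [732, 1162]: sample 6 = 1259 > UCL.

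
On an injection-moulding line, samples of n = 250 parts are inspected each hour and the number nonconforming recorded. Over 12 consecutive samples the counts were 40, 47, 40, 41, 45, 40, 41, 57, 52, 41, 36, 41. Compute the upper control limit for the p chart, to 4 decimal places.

0.2455

p̄ = Σdᵢ / (k·n) = 521 / (12 × 250) = 0.17367
UCL = p̄ + 3·√(p̄(1−p̄)/n) = 0.17367 + 3 × √(0.17367×0.82633/250) = 0.17367 + 3 × 0.02396 = 0.24554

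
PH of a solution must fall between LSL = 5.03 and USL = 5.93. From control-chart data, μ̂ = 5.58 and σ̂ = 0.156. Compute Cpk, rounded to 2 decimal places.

0.75

Cpu = (USL − μ̂) / (3σ̂) = (5.93 − 5.58) / (3 × 0.156) = 0.7479; Cpl = (μ̂ − LSL) / (3σ̂) = (5.58 − 5.03) / (3 × 0.156) = 1.1752; Cpk = min(Cpu, Cpl) = 0.7479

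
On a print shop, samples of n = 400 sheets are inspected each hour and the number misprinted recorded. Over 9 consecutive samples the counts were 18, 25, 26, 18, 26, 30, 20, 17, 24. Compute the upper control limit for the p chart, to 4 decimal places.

0.0913

p̄ = Σdᵢ / (k·n) = 204 / (9 × 400) = 0.05667
UCL = p̄ + 3·√(p̄(1−p̄)/n) = 0.05667 + 3 × √(0.05667×0.94333/400) = 0.05667 + 3 × 0.01156 = 0.09135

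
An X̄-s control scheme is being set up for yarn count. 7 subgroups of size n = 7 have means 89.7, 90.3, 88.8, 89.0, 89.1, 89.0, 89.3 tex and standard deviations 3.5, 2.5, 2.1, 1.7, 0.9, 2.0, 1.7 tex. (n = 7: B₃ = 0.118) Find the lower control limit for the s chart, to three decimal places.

s̄ = (3.5 + 2.5 + 2.1 + 1.7 + 0.9 + 2.0 + 1.7) / 7 = 2.0571
LCL_s = B₃·s̄ = 0.118 × 2.0571 = 0.2427

0.243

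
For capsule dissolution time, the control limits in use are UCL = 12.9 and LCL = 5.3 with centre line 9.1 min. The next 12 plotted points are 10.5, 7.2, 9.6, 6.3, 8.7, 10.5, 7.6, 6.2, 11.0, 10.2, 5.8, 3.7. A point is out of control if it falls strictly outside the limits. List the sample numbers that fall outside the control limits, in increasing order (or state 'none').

12

Compare each point to [5.3, 12.9]: sample 12 = 3.7 < LCL.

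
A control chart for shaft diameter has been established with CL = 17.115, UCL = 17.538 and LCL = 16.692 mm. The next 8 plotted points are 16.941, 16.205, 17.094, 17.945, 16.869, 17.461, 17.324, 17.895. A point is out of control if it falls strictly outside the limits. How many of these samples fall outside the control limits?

3

Compare each point to [16.692, 17.538]: sample 2 = 16.205 < LCL; sample 4 = 17.945 > UCL; sample 8 = 17.895 > UCL.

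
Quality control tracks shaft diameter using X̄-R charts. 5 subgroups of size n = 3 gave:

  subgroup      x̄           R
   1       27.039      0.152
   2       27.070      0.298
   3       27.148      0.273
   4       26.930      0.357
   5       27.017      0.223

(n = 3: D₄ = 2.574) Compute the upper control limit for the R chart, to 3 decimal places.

0.671

R̄ = (0.152 + 0.298 + 0.273 + 0.357 + 0.223) / 5 = 1.3030 / 5 = 0.2606
UCL_R = D₄·R̄ = 2.574 × 0.2606 = 0.6708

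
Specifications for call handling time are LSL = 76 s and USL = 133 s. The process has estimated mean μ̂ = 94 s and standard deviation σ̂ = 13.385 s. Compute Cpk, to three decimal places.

0.448

Cpu = (USL − μ̂) / (3σ̂) = (133 − 94) / (3 × 13.385) = 0.9712; Cpl = (μ̂ − LSL) / (3σ̂) = (94 − 76) / (3 × 13.385) = 0.4483; Cpk = min(Cpu, Cpl) = 0.4483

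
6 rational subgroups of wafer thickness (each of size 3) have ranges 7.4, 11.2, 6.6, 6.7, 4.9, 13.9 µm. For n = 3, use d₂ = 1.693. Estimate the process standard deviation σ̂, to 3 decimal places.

R̄ = (7.4 + 11.2 + 6.6 + 6.7 + 4.9 + 13.9) / 6 = 8.4500
σ̂ = R̄ / d₂ = 8.4500 / 1.693 = 4.9911

4.991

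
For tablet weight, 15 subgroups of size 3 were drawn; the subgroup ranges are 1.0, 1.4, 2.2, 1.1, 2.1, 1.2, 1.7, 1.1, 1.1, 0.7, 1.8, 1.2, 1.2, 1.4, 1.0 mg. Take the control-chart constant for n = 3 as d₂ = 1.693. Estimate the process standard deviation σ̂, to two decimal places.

0.80

R̄ = (1.0 + 1.4 + 2.2 + 1.1 + 2.1 + 1.2 + 1.7 + 1.1 + 1.1 + 0.7 + 1.8 + 1.2 + 1.2 + 1.4 + 1.0) / 15 = 1.3467
σ̂ = R̄ / d₂ = 1.3467 / 1.693 = 0.7954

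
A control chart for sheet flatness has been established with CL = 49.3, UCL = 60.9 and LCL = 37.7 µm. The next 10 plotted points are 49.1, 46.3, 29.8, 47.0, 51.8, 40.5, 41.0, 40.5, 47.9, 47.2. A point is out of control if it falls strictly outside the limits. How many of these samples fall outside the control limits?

Compare each point to [37.7, 60.9]: sample 3 = 29.8 < LCL.

1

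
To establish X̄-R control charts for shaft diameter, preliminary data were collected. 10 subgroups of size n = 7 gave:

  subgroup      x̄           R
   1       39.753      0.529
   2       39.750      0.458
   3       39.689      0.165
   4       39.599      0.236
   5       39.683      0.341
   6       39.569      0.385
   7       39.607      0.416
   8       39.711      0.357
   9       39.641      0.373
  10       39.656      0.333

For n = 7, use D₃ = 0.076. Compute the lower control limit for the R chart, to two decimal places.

R̄ = (0.529 + 0.458 + 0.165 + 0.236 + 0.341 + 0.385 + 0.416 + 0.357 + 0.373 + 0.333) / 10 = 3.5930 / 10 = 0.3593
LCL_R = D₃·R̄ = 0.076 × 0.3593 = 0.0273

0.03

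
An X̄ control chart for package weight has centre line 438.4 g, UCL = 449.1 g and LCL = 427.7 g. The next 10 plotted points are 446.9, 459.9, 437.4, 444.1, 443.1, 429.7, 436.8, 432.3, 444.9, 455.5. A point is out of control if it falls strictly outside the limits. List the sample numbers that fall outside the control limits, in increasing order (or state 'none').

Compare each point to [427.7, 449.1]: sample 2 = 459.9 > UCL; sample 10 = 455.5 > UCL.

2, 10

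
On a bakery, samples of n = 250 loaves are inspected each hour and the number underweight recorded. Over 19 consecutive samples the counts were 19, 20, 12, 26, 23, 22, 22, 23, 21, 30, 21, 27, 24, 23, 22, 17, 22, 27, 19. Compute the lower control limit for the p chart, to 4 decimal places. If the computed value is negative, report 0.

p̄ = Σdᵢ / (k·n) = 420 / (19 × 250) = 0.08842
LCL = p̄ − 3·√(p̄(1−p̄)/n) = 0.08842 − 3 × 0.01796 = 0.03455

0.0346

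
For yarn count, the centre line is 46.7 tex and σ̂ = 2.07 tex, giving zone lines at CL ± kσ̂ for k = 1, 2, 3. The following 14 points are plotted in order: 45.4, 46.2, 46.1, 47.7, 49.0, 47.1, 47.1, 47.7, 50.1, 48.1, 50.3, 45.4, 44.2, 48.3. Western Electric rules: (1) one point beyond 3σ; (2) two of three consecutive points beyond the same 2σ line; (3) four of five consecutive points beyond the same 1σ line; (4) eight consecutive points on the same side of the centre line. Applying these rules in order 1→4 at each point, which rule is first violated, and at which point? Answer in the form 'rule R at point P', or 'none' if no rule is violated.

Zone of each point (C = within 1σ̂, B = 1σ̂–2σ̂, A = 2σ̂–3σ̂, * = beyond 3σ̂; sign = side of CL): 1:-C, 2:-C, 3:-C, 4:+C, 5:+B, 6:+C, 7:+C, 8:+C, 9:+B, 10:+C, 11:+B, 12:-C, 13:-B, 14:+C
Rule 4 (eight consecutive points on the same side of the centre line) is satisfied at point 11.

rule 4 at point 11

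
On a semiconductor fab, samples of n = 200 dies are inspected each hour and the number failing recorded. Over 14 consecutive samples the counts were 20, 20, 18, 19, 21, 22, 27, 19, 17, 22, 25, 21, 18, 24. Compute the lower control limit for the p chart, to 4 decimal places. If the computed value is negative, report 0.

p̄ = Σdᵢ / (k·n) = 293 / (14 × 200) = 0.10464
LCL = p̄ − 3·√(p̄(1−p̄)/n) = 0.10464 − 3 × 0.02164 = 0.03971

0.0397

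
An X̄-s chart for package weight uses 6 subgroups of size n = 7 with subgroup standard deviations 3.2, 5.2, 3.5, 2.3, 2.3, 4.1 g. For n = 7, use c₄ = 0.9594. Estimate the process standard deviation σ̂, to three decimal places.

s̄ = (3.2 + 5.2 + 3.5 + 2.3 + 2.3 + 4.1) / 6 = 3.4333
σ̂ = s̄ / c₄ = 3.4333 / 0.9594 = 3.5786

3.579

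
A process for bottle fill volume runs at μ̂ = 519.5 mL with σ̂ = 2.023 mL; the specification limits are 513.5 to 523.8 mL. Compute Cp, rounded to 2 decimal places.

Cp = (USL − LSL) / (6σ̂) = (523.8 − 513.5) / (6 × 2.023) = 10.3000 / 12.1380 = 0.8486

0.85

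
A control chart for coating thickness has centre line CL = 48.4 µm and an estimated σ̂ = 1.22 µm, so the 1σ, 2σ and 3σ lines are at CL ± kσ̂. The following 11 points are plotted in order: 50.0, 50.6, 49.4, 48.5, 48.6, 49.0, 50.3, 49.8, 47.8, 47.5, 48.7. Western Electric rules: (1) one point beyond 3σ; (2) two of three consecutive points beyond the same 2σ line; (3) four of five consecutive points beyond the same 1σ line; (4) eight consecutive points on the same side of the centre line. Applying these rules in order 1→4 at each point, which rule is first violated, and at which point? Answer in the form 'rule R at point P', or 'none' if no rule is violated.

rule 4 at point 8

Zone of each point (C = within 1σ̂, B = 1σ̂–2σ̂, A = 2σ̂–3σ̂, * = beyond 3σ̂; sign = side of CL): 1:+B, 2:+B, 3:+C, 4:+C, 5:+C, 6:+C, 7:+B, 8:+B, 9:-C, 10:-C, 11:+C
Rule 4 (eight consecutive points on the same side of the centre line) is satisfied at point 8.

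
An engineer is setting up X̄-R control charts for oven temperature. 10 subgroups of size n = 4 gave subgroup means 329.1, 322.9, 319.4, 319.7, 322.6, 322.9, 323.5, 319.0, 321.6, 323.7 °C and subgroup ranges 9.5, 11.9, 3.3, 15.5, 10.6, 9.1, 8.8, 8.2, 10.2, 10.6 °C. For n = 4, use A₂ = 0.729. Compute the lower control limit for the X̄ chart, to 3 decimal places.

X̄̄ = (329.1 + 322.9 + 319.4 + 319.7 + 322.6 + 322.9 + 323.5 + 319.0 + 321.6 + 323.7) / 10 = 3224.4000 / 10 = 322.4400
R̄ = (9.5 + 11.9 + 3.3 + 15.5 + 10.6 + 9.1 + 8.8 + 8.2 + 10.2 + 10.6) / 10 = 97.7000 / 10 = 9.7700
LCL = X̄̄ − A₂·R̄ = 322.4400 − 0.729 × 9.7700 = 315.3177

315.318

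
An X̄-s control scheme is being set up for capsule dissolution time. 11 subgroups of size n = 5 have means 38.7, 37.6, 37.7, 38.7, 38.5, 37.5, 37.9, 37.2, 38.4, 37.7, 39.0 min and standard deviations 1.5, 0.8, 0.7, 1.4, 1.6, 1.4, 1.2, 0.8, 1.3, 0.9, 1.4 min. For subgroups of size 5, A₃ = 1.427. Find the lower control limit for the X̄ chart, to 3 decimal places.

36.395

X̄̄ = (38.7 + 37.6 + 37.7 + 38.7 + 38.5 + 37.5 + 37.9 + 37.2 + 38.4 + 37.7 + 39.0) / 11 = 38.0818
s̄ = (1.5 + 0.8 + 0.7 + 1.4 + 1.6 + 1.4 + 1.2 + 0.8 + 1.3 + 0.9 + 1.4) / 11 = 1.1818
LCL = X̄̄ − A₃·s̄ = 38.0818 − 1.427 × 1.1818 = 36.3954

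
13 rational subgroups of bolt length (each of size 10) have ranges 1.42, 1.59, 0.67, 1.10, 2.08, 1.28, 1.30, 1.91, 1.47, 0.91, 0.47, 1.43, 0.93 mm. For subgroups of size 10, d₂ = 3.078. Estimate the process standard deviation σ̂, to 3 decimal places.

R̄ = (1.42 + 1.59 + 0.67 + 1.10 + 2.08 + 1.28 + 1.30 + 1.91 + 1.47 + 0.91 + 0.47 + 1.43 + 0.93) / 13 = 1.2738
σ̂ = R̄ / d₂ = 1.2738 / 3.078 = 0.4139

0.414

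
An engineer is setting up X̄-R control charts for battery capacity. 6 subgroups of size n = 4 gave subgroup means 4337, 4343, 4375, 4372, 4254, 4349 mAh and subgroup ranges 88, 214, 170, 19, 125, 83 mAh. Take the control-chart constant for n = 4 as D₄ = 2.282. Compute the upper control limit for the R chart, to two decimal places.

R̄ = (88 + 214 + 170 + 19 + 125 + 83) / 6 = 699.0000 / 6 = 116.5000
UCL_R = D₄·R̄ = 2.282 × 116.5000 = 265.8530

265.85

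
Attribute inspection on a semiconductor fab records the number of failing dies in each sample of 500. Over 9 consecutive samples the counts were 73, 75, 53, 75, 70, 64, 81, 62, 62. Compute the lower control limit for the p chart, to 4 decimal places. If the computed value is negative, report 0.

p̄ = Σdᵢ / (k·n) = 615 / (9 × 500) = 0.13667
LCL = p̄ − 3·√(p̄(1−p̄)/n) = 0.13667 − 3 × 0.01536 = 0.09058

0.0906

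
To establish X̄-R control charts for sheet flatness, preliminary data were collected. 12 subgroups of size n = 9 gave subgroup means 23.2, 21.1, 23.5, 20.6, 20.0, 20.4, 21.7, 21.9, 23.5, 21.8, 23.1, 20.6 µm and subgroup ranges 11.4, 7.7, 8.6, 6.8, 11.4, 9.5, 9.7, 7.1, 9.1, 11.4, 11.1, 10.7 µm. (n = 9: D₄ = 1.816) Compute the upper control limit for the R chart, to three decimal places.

17.328

R̄ = (11.4 + 7.7 + 8.6 + 6.8 + 11.4 + 9.5 + 9.7 + 7.1 + 9.1 + 11.4 + 11.1 + 10.7) / 12 = 114.5000 / 12 = 9.5417
UCL_R = D₄·R̄ = 1.816 × 9.5417 = 17.3277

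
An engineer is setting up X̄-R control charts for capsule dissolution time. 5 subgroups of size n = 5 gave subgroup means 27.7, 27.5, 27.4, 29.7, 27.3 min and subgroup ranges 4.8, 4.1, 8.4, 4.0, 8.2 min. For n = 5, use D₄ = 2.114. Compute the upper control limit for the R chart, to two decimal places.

12.47

R̄ = (4.8 + 4.1 + 8.4 + 4.0 + 8.2) / 5 = 29.5000 / 5 = 5.9000
UCL_R = D₄·R̄ = 2.114 × 5.9000 = 12.4726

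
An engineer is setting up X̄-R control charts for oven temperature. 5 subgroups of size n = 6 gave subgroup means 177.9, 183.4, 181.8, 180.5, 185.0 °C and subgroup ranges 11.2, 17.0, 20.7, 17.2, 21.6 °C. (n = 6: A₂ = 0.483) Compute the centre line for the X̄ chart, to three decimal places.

X̄̄ = (177.9 + 183.4 + 181.8 + 180.5 + 185.0) / 5 = 908.6000 / 5 = 181.7200
CL = X̄̄ = 181.7200

181.720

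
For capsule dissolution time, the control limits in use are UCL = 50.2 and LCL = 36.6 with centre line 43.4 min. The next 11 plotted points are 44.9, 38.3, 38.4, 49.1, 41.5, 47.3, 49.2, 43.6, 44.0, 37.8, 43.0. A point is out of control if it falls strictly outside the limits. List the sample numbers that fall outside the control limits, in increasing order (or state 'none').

All 11 points lie within [36.6, 50.2].

none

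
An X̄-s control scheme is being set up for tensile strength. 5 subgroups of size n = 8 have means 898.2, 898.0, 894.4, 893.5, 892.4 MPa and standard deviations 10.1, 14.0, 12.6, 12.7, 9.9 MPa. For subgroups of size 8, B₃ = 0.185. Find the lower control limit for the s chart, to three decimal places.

2.194

s̄ = (10.1 + 14.0 + 12.6 + 12.7 + 9.9) / 5 = 11.8600
LCL_s = B₃·s̄ = 0.185 × 11.8600 = 2.1941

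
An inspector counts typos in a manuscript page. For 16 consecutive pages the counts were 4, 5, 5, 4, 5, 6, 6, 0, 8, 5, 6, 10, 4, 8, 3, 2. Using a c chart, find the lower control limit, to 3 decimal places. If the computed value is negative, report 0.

0.000

c̄ = (4 + 5 + 5 + 4 + 5 + 6 + 6 + 0 + 8 + 5 + 6 + 10 + 4 + 8 + 3 + 2) / 16 = 81 / 16 = 5.0625
LCL = c̄ − 3√c̄ = 5.0625 − 3 × 2.2500 = -1.6875 → 0 (cannot be negative)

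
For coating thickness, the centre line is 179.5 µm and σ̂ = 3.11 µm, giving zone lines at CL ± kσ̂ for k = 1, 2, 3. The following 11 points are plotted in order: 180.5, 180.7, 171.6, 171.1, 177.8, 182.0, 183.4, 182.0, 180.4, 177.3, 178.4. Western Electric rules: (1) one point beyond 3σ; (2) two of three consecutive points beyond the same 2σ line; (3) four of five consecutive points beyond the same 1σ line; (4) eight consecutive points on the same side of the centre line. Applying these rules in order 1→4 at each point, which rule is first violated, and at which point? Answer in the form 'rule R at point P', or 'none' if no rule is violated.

Zone of each point (C = within 1σ̂, B = 1σ̂–2σ̂, A = 2σ̂–3σ̂, * = beyond 3σ̂; sign = side of CL): 1:+C, 2:+C, 3:-A, 4:-A, 5:-C, 6:+C, 7:+B, 8:+C, 9:+C, 10:-C, 11:-C
Rule 2 (two of three consecutive points beyond the same 2σ limit) is satisfied at point 4.

rule 2 at point 4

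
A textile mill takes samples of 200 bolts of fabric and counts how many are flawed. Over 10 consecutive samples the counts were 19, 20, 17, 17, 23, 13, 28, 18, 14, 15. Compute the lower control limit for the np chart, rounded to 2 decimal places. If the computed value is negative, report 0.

p̄ = Σdᵢ / (k·n) = 184 / (10 × 200) = 0.09200
LCL = np̄ − 3·√(np̄(1−p̄)) = 18.4000 − 3 × 4.0874 = 6.1377

6.14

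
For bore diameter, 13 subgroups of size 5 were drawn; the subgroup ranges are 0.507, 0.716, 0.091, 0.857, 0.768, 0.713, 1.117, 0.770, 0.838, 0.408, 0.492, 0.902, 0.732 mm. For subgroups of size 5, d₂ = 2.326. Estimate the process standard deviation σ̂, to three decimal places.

0.295

R̄ = (0.507 + 0.716 + 0.091 + 0.857 + 0.768 + 0.713 + 1.117 + 0.770 + 0.838 + 0.408 + 0.492 + 0.902 + 0.732) / 13 = 0.6855
σ̂ = R̄ / d₂ = 0.6855 / 2.326 = 0.2947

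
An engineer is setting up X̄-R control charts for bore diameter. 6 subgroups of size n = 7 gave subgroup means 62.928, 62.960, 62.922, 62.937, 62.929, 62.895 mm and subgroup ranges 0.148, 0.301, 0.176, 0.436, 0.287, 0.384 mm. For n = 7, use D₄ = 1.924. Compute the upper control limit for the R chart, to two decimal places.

0.56

R̄ = (0.148 + 0.301 + 0.176 + 0.436 + 0.287 + 0.384) / 6 = 1.7320 / 6 = 0.2887
UCL_R = D₄·R̄ = 1.924 × 0.2887 = 0.5554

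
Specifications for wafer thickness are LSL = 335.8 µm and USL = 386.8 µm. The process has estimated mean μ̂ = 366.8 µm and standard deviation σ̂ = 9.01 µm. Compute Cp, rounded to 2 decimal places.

0.94

Cp = (USL − LSL) / (6σ̂) = (386.8 − 335.8) / (6 × 9.01) = 51.0000 / 54.0600 = 0.9434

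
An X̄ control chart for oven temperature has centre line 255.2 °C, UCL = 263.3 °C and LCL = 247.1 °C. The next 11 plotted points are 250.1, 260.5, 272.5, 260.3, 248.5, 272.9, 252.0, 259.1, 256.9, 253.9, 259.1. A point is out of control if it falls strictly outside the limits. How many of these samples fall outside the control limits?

2

Compare each point to [247.1, 263.3]: sample 3 = 272.5 > UCL; sample 6 = 272.9 > UCL.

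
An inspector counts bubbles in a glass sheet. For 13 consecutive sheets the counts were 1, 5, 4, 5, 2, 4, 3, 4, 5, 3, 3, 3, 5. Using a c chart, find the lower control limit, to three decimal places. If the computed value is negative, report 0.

0.000

c̄ = (1 + 5 + 4 + 5 + 2 + 4 + 3 + 4 + 5 + 3 + 3 + 3 + 5) / 13 = 47 / 13 = 3.6154
LCL = c̄ − 3√c̄ = 3.6154 − 3 × 1.9014 = -2.0889 → 0 (cannot be negative)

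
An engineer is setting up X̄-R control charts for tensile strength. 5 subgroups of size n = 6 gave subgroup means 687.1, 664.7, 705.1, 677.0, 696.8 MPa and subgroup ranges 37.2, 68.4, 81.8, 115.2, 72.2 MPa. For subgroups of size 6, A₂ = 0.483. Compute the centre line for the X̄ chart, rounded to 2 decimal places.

686.14

X̄̄ = (687.1 + 664.7 + 705.1 + 677.0 + 696.8) / 5 = 3430.7000 / 5 = 686.1400
CL = X̄̄ = 686.1400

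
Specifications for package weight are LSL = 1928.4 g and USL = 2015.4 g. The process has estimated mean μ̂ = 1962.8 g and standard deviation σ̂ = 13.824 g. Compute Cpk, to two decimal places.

0.83

Cpu = (USL − μ̂) / (3σ̂) = (2015.4 − 1962.8) / (3 × 13.824) = 1.2683; Cpl = (μ̂ − LSL) / (3σ̂) = (1962.8 − 1928.4) / (3 × 13.824) = 0.8295; Cpk = min(Cpu, Cpl) = 0.8295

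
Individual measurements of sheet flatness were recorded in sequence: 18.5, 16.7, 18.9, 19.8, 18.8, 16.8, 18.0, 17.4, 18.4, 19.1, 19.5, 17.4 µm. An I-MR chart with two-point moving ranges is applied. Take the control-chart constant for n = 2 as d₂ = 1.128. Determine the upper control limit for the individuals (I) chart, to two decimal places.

21.64

X̄ = (18.5 + 16.7 + 18.9 + 19.8 + 18.8 + 16.8 + 18.0 + 17.4 + 18.4 + 19.1 + 19.5 + 17.4) / 12 = 18.2750
Moving ranges: 1.8, 2.2, 0.9, 1.0, 2.0, 1.2, 0.6, 1.0, 0.7, 0.4, 2.1; M̄R̄ = 13.9000 / 11 = 1.2636
UCL = X̄ + 3·M̄R̄/d₂ = 18.2750 + 3 × 1.2636 / 1.128 = 21.6357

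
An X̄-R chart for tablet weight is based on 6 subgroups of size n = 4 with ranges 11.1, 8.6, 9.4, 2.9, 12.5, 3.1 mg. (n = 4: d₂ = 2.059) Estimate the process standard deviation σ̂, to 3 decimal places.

R̄ = (11.1 + 8.6 + 9.4 + 2.9 + 12.5 + 3.1) / 6 = 7.9333
σ̂ = R̄ / d₂ = 7.9333 / 2.059 = 3.8530

3.853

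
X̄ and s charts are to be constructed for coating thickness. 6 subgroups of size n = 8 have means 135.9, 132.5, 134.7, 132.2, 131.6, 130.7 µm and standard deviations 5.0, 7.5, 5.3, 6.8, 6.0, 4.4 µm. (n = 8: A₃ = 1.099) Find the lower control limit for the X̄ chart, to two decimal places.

126.52

X̄̄ = (135.9 + 132.5 + 134.7 + 132.2 + 131.6 + 130.7) / 6 = 132.9333
s̄ = (5.0 + 7.5 + 5.3 + 6.8 + 6.0 + 4.4) / 6 = 5.8333
LCL = X̄̄ − A₃·s̄ = 132.9333 − 1.099 × 5.8333 = 126.5225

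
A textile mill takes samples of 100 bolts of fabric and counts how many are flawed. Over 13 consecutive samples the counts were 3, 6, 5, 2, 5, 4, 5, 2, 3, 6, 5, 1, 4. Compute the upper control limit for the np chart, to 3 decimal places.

p̄ = Σdᵢ / (k·n) = 51 / (13 × 100) = 0.03923
UCL = np̄ + 3·√(np̄(1−p̄)) = 3.9231 + 3 × √(3.9231×0.96077) = 3.9231 + 3 × 1.9414 = 9.7474

9.747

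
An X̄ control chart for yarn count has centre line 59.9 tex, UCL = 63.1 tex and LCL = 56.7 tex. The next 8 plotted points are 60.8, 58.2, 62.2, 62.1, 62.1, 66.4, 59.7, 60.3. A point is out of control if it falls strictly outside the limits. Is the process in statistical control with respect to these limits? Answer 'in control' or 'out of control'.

Compare each point to [56.7, 63.1]: sample 6 = 66.4 > UCL.

out of control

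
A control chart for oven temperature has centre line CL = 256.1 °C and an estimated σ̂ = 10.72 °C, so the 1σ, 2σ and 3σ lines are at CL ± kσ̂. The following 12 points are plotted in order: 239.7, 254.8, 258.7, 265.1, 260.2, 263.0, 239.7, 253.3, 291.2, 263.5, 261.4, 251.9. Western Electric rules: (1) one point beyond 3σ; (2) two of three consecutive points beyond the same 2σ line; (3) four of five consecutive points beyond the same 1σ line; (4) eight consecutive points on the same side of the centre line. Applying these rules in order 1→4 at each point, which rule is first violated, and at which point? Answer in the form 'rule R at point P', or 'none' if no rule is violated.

rule 1 at point 9

Zone of each point (C = within 1σ̂, B = 1σ̂–2σ̂, A = 2σ̂–3σ̂, * = beyond 3σ̂; sign = side of CL): 1:-B, 2:-C, 3:+C, 4:+C, 5:+C, 6:+C, 7:-B, 8:-C, 9:+*, 10:+C, 11:+C, 12:-C
Rule 1 (one point beyond the 3σ limits) is satisfied at point 9.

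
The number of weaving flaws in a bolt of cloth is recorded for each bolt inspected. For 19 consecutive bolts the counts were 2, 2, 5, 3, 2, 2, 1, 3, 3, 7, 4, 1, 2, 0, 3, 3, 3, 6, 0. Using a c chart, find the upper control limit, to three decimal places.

7.700

c̄ = (2 + 2 + 5 + 3 + 2 + 2 + 1 + 3 + 3 + 7 + 4 + 1 + 2 + 0 + 3 + 3 + 3 + 6 + 0) / 19 = 52 / 19 = 2.7368
UCL = c̄ + 3√c̄ = 2.7368 + 3 × √2.7368 = 2.7368 + 3 × 1.6543 = 7.6999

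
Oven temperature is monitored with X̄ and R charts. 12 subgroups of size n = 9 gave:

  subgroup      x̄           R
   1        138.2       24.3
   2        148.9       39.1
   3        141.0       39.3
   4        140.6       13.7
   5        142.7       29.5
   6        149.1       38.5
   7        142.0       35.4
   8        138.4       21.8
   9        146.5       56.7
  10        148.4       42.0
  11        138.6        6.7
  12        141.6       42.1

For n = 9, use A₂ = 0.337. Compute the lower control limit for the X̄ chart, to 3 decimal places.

132.073

X̄̄ = (138.2 + 148.9 + 141.0 + 140.6 + 142.7 + 149.1 + 142.0 + 138.4 + 146.5 + 148.4 + 138.6 + 141.6) / 12 = 1716.0000 / 12 = 143.0000
R̄ = (24.3 + 39.1 + 39.3 + 13.7 + 29.5 + 38.5 + 35.4 + 21.8 + 56.7 + 42.0 + 6.7 + 42.1) / 12 = 389.1000 / 12 = 32.4250
LCL = X̄̄ − A₂·R̄ = 143.0000 − 0.337 × 32.4250 = 132.0728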